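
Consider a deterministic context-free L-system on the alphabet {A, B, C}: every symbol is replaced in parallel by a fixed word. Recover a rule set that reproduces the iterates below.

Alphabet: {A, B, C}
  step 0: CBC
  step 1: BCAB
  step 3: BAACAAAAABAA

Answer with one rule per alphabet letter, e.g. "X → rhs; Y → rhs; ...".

A->AA, B->CA, C->B

  step 0 ⇒ step 1: CBC ⇒ B·CA·B
    B ↦ CA
    C ↦ B
    A ↦ AA  (constrained at step 1)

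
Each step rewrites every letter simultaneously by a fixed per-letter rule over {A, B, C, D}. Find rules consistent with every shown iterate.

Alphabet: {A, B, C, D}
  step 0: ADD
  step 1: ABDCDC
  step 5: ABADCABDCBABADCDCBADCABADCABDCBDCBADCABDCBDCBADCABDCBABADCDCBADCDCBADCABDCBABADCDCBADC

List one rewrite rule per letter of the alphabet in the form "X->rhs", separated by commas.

A->AB, B->ADC, C->B, D->DC

  step 0 ⇒ step 1: ADD ⇒ AB·DC·DC
    A ↦ AB
    D ↦ DC
    B ↦ ADC  (constrained at step 1)
    C ↦ B  (constrained at step 1)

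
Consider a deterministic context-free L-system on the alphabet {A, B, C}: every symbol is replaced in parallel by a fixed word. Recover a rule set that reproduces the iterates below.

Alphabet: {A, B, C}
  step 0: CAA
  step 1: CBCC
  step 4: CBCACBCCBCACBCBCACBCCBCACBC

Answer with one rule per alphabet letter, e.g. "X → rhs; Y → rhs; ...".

  step 0 ⇒ step 1: CAA ⇒ CB·C·C
    A ↦ C
    C ↦ CB
    B ↦ CA  (constrained at step 1)

A->C, B->CA, C->CB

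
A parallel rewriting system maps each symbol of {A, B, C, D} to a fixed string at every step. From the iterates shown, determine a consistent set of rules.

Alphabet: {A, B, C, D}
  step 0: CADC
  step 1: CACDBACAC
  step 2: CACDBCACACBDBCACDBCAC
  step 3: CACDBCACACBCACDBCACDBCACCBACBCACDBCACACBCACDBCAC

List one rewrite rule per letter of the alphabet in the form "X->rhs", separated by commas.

  step 2 ⇒ step 3: CACDBCACACBDBCACDBCAC ⇒ CAC·DB·CAC·A·CB·CAC·DB·CAC·DB·CAC·CB·A·CB·CAC·DB·CAC·A·CB·CAC·DB·CAC
    A ↦ DB
    B ↦ CB
    C ↦ CAC
    D ↦ A

A->DB, B->CB, C->CAC, D->A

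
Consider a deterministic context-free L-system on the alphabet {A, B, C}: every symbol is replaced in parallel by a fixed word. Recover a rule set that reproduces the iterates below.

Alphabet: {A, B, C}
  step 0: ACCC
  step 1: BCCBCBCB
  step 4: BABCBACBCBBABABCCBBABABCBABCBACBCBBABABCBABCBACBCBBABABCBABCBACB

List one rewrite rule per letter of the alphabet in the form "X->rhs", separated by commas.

A->BC, B->BA, C->CB

  step 0 ⇒ step 1: ACCC ⇒ BC·CB·CB·CB
    A ↦ BC
    C ↦ CB
    B ↦ BA  (constrained at step 1)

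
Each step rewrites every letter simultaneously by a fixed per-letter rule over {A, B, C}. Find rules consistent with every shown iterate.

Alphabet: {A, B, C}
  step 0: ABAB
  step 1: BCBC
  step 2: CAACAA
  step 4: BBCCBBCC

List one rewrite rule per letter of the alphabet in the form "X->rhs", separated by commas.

A->B, B->C, C->AA

  step 1 ⇒ step 2: BCBC ⇒ C·AA·C·AA
    B ↦ C
    C ↦ AA
  step 0 ⇒ step 1: ABAB ⇒ B·C·B·C
    A ↦ B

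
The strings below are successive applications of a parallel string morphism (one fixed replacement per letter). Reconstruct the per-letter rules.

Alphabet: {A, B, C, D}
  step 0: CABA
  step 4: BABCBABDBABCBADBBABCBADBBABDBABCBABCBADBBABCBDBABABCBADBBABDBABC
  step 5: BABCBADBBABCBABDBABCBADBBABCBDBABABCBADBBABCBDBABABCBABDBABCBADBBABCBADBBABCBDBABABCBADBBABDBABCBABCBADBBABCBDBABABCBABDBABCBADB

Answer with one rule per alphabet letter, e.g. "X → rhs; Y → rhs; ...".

  step 4 ⇒ step 5: BABCBABDBABCBADBBABCBADBBABDBABCBABCBADBBABCBDBABABCBADBBABDBABC ⇒ BA·BC·BA·DB·BA·BC·BA·BD·BA·BC·BA·DB·BA·BC·BD·BA·BA·BC·BA·DB·BA·BC·BD·BA·BA·BC·BA·BD·BA·BC·BA·DB·BA·BC·BA·DB·BA·BC·BD·BA·BA·BC·BA·DB·BA·BD·BA·BC·BA·BC·BA·DB·BA·BC·BD·BA·BA·BC·BA·BD·BA·BC·BA·DB
    A ↦ BC
    B ↦ BA
    C ↦ DB
    D ↦ BD

A->BC, B->BA, C->DB, D->BD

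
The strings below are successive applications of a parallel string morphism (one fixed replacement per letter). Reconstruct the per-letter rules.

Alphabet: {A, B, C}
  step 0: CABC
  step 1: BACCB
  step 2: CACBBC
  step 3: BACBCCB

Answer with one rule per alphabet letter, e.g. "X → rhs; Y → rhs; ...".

A->AC, B->C, C->B

  step 2 ⇒ step 3: CACBBC ⇒ B·AC·B·C·C·B
    A ↦ AC
    B ↦ C
    C ↦ B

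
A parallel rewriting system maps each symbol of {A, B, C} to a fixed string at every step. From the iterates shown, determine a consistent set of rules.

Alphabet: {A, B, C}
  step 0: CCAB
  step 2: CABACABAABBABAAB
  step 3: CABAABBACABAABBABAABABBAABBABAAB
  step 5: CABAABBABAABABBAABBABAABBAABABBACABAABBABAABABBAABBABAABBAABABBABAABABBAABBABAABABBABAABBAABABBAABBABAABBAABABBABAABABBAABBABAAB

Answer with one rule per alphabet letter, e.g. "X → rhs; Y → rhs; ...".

A->BA, B->AB, C->CA

  step 2 ⇒ step 3: CABACABAABBABAAB ⇒ CA·BA·AB·BA·CA·BA·AB·BA·BA·AB·AB·BA·AB·BA·BA·AB
    A ↦ BA
    B ↦ AB
    C ↦ CA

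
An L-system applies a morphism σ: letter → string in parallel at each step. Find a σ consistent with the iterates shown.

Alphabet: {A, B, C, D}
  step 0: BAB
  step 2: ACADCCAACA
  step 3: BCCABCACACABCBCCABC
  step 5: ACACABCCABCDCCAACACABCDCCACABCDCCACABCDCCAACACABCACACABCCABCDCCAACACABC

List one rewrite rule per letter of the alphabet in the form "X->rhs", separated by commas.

A->BC, B->DC, C->CA, D->A

  step 2 ⇒ step 3: ACADCCAACA ⇒ BC·CA·BC·A·CA·CA·BC·BC·CA·BC
    A ↦ BC
    C ↦ CA
    D ↦ A
    B ↦ DC  (constrained at step 0)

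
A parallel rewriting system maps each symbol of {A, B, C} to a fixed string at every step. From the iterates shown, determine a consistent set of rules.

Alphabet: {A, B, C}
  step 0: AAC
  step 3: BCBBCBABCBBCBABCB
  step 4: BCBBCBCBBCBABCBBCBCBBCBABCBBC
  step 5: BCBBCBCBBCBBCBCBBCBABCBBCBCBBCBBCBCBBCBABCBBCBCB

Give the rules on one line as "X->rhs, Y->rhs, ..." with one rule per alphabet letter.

A->BA, B->BC, C->B

  step 4 ⇒ step 5: BCBBCBCBBCBABCBBCBCBBCBABCBBC ⇒ BC·B·BC·BC·B·BC·B·BC·BC·B·BC·BA·BC·B·BC·BC·B·BC·B·BC·BC·B·BC·BA·BC·B·BC·BC·B
    A ↦ BA
    B ↦ BC
    C ↦ B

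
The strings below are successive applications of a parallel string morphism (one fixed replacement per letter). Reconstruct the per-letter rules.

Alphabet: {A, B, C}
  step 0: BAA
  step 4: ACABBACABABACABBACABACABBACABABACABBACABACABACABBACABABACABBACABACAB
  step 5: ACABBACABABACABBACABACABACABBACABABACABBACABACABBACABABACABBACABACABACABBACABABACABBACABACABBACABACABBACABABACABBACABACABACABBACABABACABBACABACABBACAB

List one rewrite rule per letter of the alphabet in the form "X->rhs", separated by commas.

  step 4 ⇒ step 5: ACABBACABABACABBACABACABBACABABACABBACABACABACABBACABABACABBACABACAB ⇒ AC·ABB·AC·AB·AB·AC·ABB·AC·AB·AC·AB·AC·ABB·AC·AB·AB·AC·ABB·AC·AB·AC·ABB·AC·AB·AB·AC·ABB·AC·AB·AC·AB·AC·ABB·AC·AB·AB·AC·ABB·AC·AB·AC·ABB·AC·AB·AC·ABB·AC·AB·AB·AC·ABB·AC·AB·AC·AB·AC·ABB·AC·AB·AB·AC·ABB·AC·AB·AC·ABB·AC·AB
    A ↦ AC
    B ↦ AB
    C ↦ ABB

A->AC, B->AB, C->ABB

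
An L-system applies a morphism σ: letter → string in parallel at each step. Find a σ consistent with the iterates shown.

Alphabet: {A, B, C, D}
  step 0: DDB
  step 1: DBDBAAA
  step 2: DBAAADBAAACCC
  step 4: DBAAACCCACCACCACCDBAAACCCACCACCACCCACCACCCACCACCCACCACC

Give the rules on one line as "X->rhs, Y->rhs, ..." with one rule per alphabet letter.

A->C, B->AAA, C->ACC, D->DB

  step 1 ⇒ step 2: DBDBAAA ⇒ DB·AAA·DB·AAA·C·C·C
    A ↦ C
    B ↦ AAA
    D ↦ DB
    C ↦ ACC  (constrained at step 2)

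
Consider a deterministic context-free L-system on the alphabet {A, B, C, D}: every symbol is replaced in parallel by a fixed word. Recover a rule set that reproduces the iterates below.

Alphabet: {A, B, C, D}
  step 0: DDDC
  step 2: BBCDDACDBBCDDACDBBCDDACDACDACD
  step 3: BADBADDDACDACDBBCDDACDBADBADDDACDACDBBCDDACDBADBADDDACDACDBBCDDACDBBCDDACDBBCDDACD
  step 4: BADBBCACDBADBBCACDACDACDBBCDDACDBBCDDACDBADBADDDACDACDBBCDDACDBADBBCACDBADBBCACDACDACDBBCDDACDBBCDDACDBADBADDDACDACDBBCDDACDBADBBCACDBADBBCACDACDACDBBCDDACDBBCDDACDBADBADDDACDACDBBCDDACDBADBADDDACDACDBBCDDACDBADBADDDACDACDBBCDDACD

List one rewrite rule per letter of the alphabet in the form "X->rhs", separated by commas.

  step 3 ⇒ step 4: BADBADDDACDACDBBCDDACDBADBADDDACDACDBBCDDACDBADBADDDACDACDBBCDDACDBBCDDACDBBCDDACD ⇒ BAD·BBC·ACD·BAD·BBC·ACD·ACD·ACD·BBC·DD·ACD·BBC·DD·ACD·BAD·BAD·DD·ACD·ACD·BBC·DD·ACD·BAD·BBC·ACD·BAD·BBC·ACD·ACD·ACD·BBC·DD·ACD·BBC·DD·ACD·BAD·BAD·DD·ACD·ACD·BBC·DD·ACD·BAD·BBC·ACD·BAD·BBC·ACD·ACD·ACD·BBC·DD·ACD·BBC·DD·ACD·BAD·BAD·DD·ACD·ACD·BBC·DD·ACD·BAD·BAD·DD·ACD·ACD·BBC·DD·ACD·BAD·BAD·DD·ACD·ACD·BBC·DD·ACD
    A ↦ BBC
    B ↦ BAD
    C ↦ DD
    D ↦ ACD

A->BBC, B->BAD, C->DD, D->ACD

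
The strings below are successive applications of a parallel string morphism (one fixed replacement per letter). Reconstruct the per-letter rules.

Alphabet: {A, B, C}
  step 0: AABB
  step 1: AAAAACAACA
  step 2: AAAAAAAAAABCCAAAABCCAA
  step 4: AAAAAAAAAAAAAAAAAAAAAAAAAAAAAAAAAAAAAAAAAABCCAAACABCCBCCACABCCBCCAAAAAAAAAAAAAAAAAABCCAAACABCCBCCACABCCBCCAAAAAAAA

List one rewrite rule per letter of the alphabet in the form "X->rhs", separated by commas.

  step 1 ⇒ step 2: AAAAACAACA ⇒ AA·AA·AA·AA·AA·BCC·AA·AA·BCC·AA
    A ↦ AA
    C ↦ BCC
  step 0 ⇒ step 1: AABB ⇒ AA·AA·ACA·ACA
    B ↦ ACA

A->AA, B->ACA, C->BCC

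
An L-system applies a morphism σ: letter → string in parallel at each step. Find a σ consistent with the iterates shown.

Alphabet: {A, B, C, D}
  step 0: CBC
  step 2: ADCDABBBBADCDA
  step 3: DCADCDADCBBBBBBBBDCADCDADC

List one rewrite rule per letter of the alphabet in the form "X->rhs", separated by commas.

  step 2 ⇒ step 3: ADCDABBBBADCDA ⇒ DC·A·DCD·A·DC·BB·BB·BB·BB·DC·A·DCD·A·DC
    A ↦ DC
    B ↦ BB
    C ↦ DCD
    D ↦ A

A->DC, B->BB, C->DCD, D->A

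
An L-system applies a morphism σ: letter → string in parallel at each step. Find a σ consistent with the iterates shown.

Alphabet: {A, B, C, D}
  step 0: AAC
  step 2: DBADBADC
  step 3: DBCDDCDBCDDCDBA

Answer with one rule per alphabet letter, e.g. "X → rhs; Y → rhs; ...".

A->DC, B->CD, C->A, D->DB

  step 2 ⇒ step 3: DBADBADC ⇒ DB·CD·DC·DB·CD·DC·DB·A
    A ↦ DC
    B ↦ CD
    C ↦ A
    D ↦ DB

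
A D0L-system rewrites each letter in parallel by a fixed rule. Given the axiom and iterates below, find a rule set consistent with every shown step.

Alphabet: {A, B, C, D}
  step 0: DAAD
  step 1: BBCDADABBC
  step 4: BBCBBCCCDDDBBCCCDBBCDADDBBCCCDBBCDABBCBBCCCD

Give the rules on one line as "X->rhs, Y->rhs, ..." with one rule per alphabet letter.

A->DA, B->C, C->D, D->BBC

  step 0 ⇒ step 1: DAAD ⇒ BBC·DA·DA·BBC
    A ↦ DA
    D ↦ BBC
    B ↦ C  (constrained at step 1)
    C ↦ D  (constrained at step 1)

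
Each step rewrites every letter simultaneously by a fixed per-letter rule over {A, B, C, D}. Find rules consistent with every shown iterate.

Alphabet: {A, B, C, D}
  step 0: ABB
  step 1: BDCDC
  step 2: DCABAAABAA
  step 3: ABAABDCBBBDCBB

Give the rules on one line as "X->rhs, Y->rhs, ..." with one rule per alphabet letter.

A->B, B->DC, C->AA, D->AB

  step 2 ⇒ step 3: DCABAAABAA ⇒ AB·AA·B·DC·B·B·B·DC·B·B
    A ↦ B
    B ↦ DC
    C ↦ AA
    D ↦ AB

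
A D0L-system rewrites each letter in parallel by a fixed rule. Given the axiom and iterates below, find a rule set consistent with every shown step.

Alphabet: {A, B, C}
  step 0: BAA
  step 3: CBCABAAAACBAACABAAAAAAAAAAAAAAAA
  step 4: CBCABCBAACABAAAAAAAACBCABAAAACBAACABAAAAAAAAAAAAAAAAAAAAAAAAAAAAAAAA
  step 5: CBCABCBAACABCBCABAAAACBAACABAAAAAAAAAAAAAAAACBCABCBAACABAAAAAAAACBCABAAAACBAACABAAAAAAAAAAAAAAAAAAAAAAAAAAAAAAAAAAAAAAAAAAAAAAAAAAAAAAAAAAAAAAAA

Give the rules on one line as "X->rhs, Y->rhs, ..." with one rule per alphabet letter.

  step 4 ⇒ step 5: CBCABCBAACABAAAAAAAACBCABAAAACBAACABAAAAAAAAAAAAAAAAAAAAAAAAAAAAAAAA ⇒ CB·CAB·CB·AA·CAB·CB·CAB·AA·AA·CB·AA·CAB·AA·AA·AA·AA·AA·AA·AA·AA·CB·CAB·CB·AA·CAB·AA·AA·AA·AA·CB·CAB·AA·AA·CB·AA·CAB·AA·AA·AA·AA·AA·AA·AA·AA·AA·AA·AA·AA·AA·AA·AA·AA·AA·AA·AA·AA·AA·AA·AA·AA·AA·AA·AA·AA·AA·AA·AA·AA
    A ↦ AA
    B ↦ CAB
    C ↦ CB

A->AA, B->CAB, C->CB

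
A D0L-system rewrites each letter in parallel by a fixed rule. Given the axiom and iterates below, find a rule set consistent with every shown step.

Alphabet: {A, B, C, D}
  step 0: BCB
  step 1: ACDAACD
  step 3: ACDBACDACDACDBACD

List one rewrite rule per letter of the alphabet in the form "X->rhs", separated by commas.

A->B, B->ACD, C->A, D->B

  step 0 ⇒ step 1: BCB ⇒ ACD·A·ACD
    B ↦ ACD
    C ↦ A
    A ↦ B  (constrained at step 1)
    D ↦ B  (constrained at step 1)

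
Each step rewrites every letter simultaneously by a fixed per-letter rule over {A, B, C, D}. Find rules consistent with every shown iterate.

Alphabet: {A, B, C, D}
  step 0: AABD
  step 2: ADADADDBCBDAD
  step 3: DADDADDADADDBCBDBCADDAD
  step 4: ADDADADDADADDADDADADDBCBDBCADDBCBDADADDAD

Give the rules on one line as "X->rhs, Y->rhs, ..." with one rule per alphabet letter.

A->D, B->DBC, C->B, D->AD

  step 3 ⇒ step 4: DADDADDADADDBCBDBCADDAD ⇒ AD·D·AD·AD·D·AD·AD·D·AD·D·AD·AD·DBC·B·DBC·AD·DBC·B·D·AD·AD·D·AD
    A ↦ D
    B ↦ DBC
    C ↦ B
    D ↦ AD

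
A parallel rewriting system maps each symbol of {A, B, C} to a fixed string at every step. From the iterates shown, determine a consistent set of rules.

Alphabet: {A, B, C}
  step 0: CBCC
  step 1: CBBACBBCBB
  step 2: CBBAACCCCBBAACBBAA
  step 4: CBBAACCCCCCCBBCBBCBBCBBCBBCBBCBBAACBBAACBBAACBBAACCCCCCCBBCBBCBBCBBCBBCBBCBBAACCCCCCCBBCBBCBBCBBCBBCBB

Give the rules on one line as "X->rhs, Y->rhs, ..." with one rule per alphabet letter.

A->CCC, B->A, C->CBB

  step 1 ⇒ step 2: CBBACBBCBB ⇒ CBB·A·A·CCC·CBB·A·A·CBB·A·A
    A ↦ CCC
    B ↦ A
    C ↦ CBB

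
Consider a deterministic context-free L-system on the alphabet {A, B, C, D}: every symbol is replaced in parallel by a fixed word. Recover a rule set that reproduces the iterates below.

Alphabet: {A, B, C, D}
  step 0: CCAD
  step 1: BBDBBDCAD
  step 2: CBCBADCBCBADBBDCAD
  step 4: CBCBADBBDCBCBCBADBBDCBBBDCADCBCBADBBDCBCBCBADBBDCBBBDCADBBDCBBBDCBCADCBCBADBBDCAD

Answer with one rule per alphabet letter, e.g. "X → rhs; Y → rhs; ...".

A->C, B->CB, C->BBD, D->AD

  step 1 ⇒ step 2: BBDBBDCAD ⇒ CB·CB·AD·CB·CB·AD·BBD·C·AD
    A ↦ C
    B ↦ CB
    C ↦ BBD
    D ↦ AD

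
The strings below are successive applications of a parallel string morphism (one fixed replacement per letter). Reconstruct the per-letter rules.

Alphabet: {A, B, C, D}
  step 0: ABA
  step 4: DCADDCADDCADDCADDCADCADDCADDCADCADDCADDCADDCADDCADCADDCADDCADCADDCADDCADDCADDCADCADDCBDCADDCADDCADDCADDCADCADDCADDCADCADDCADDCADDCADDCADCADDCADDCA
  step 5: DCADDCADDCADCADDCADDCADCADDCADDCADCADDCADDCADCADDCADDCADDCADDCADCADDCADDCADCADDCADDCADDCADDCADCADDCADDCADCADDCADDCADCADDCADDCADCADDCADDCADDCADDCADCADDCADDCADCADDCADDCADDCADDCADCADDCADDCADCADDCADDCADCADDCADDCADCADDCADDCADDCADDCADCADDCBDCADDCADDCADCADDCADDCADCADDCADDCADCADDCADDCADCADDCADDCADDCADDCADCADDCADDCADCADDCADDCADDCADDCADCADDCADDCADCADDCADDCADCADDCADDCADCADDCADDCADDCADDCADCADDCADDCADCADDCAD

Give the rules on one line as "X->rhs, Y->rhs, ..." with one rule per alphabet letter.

A->CAD, B->CB, C->DD, D->DCA

  step 4 ⇒ step 5: DCADDCADDCADDCADDCADCADDCADDCADCADDCADDCADDCADDCADCADDCADDCADCADDCADDCADDCADDCADCADDCBDCADDCADDCADDCADDCADCADDCADDCADCADDCADDCADDCADDCADCADDCADDCA ⇒ DCA·DD·CAD·DCA·DCA·DD·CAD·DCA·DCA·DD·CAD·DCA·DCA·DD·CAD·DCA·DCA·DD·CAD·DCA·DD·CAD·DCA·DCA·DD·CAD·DCA·DCA·DD·CAD·DCA·DD·CAD·DCA·DCA·DD·CAD·DCA·DCA·DD·CAD·DCA·DCA·DD·CAD·DCA·DCA·DD·CAD·DCA·DD·CAD·DCA·DCA·DD·CAD·DCA·DCA·DD·CAD·DCA·DD·CAD·DCA·DCA·DD·CAD·DCA·DCA·DD·CAD·DCA·DCA·DD·CAD·DCA·DCA·DD·CAD·DCA·DD·CAD·DCA·DCA·DD·CB·DCA·DD·CAD·DCA·DCA·DD·CAD·DCA·DCA·DD·CAD·DCA·DCA·DD·CAD·DCA·DCA·DD·CAD·DCA·DD·CAD·DCA·DCA·DD·CAD·DCA·DCA·DD·CAD·DCA·DD·CAD·DCA·DCA·DD·CAD·DCA·DCA·DD·CAD·DCA·DCA·DD·CAD·DCA·DCA·DD·CAD·DCA·DD·CAD·DCA·DCA·DD·CAD·DCA·DCA·DD·CAD
    A ↦ CAD
    B ↦ CB
    C ↦ DD
    D ↦ DCA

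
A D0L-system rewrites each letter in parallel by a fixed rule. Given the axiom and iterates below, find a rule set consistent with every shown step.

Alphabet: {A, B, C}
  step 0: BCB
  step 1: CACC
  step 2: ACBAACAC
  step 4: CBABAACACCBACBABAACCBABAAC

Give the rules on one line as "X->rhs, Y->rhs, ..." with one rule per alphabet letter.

A->BA, B->C, C->AC

  step 1 ⇒ step 2: CACC ⇒ AC·BA·AC·AC
    A ↦ BA
    C ↦ AC
  step 0 ⇒ step 1: BCB ⇒ C·AC·C
    B ↦ C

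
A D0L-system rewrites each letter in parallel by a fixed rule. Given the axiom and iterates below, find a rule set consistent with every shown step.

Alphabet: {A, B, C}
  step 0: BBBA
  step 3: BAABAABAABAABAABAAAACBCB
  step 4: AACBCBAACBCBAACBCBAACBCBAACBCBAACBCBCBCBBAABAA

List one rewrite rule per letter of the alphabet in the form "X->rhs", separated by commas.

A->CB, B->AA, C->B

  step 3 ⇒ step 4: BAABAABAABAABAABAAAACBCB ⇒ AA·CB·CB·AA·CB·CB·AA·CB·CB·AA·CB·CB·AA·CB·CB·AA·CB·CB·CB·CB·B·AA·B·AA
    A ↦ CB
    B ↦ AA
    C ↦ B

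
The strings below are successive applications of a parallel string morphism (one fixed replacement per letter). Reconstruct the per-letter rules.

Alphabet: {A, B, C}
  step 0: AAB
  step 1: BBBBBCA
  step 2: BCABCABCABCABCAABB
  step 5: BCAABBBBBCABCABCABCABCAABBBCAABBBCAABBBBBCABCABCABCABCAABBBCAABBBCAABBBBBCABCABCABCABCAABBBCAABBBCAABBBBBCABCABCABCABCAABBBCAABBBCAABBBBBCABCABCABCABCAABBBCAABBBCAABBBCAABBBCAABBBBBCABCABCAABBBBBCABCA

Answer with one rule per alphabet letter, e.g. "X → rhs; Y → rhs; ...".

A->BB, B->BCA, C->A

  step 1 ⇒ step 2: BBBBBCA ⇒ BCA·BCA·BCA·BCA·BCA·A·BB
    A ↦ BB
    B ↦ BCA
    C ↦ A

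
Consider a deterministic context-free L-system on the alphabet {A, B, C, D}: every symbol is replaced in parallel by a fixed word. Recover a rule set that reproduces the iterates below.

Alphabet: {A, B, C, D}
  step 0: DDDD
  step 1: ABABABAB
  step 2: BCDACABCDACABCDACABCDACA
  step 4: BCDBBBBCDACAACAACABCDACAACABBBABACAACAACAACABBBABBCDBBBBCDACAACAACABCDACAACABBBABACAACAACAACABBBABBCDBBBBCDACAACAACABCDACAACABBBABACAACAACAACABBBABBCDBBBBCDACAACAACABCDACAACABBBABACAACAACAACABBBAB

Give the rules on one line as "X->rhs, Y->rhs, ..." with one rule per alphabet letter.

  step 1 ⇒ step 2: ABABABAB ⇒ BCD·ACA·BCD·ACA·BCD·ACA·BCD·ACA
    A ↦ BCD
    B ↦ ACA
    C ↦ BBB  (constrained at step 2)
  step 0 ⇒ step 1: DDDD ⇒ AB·AB·AB·AB
    D ↦ AB

A->BCD, B->ACA, C->BBB, D->AB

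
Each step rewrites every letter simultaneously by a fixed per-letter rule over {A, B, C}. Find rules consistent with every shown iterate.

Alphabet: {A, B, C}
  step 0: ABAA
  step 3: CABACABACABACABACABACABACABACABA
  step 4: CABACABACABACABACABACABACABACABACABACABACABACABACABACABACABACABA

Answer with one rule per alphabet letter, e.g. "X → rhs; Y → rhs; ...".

A->BA, B->CA, C->CA

  step 3 ⇒ step 4: CABACABACABACABACABACABACABACABA ⇒ CA·BA·CA·BA·CA·BA·CA·BA·CA·BA·CA·BA·CA·BA·CA·BA·CA·BA·CA·BA·CA·BA·CA·BA·CA·BA·CA·BA·CA·BA·CA·BA
    A ↦ BA
    B ↦ CA
    C ↦ CA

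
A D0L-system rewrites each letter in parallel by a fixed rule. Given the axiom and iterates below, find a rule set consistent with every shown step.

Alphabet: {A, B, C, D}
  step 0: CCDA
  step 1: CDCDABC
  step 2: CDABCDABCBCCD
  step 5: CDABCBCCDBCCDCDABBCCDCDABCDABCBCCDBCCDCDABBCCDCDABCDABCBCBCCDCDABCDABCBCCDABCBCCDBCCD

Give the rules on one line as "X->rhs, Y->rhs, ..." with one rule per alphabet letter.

A->C, B->BC, C->CD, D->AB

  step 1 ⇒ step 2: CDCDABC ⇒ CD·AB·CD·AB·C·BC·CD
    A ↦ C
    B ↦ BC
    C ↦ CD
    D ↦ AB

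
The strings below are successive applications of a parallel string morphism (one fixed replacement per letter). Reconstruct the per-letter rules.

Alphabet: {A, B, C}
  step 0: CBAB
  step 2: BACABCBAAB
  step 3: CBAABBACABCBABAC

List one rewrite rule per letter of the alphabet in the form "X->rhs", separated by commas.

  step 2 ⇒ step 3: BACABCBAAB ⇒ C·BA·AB·BA·C·AB·C·BA·BA·C
    A ↦ BA
    B ↦ C
    C ↦ AB

A->BA, B->C, C->AB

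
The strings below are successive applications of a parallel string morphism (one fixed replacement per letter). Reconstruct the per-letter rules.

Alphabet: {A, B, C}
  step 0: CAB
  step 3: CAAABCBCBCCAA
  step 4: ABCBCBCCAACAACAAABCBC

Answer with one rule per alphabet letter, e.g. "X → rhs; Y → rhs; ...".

A->BC, B->CA, C->A

  step 3 ⇒ step 4: CAAABCBCBCCAA ⇒ A·BC·BC·BC·CA·A·CA·A·CA·A·A·BC·BC
    A ↦ BC
    B ↦ CA
    C ↦ A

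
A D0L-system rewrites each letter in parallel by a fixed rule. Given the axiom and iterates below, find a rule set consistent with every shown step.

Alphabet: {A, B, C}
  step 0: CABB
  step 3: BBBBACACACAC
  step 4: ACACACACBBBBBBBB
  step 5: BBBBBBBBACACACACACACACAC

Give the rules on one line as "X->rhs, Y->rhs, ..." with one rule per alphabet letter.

A->B, B->AC, C->B

  step 4 ⇒ step 5: ACACACACBBBBBBBB ⇒ B·B·B·B·B·B·B·B·AC·AC·AC·AC·AC·AC·AC·AC
    A ↦ B
    B ↦ AC
    C ↦ B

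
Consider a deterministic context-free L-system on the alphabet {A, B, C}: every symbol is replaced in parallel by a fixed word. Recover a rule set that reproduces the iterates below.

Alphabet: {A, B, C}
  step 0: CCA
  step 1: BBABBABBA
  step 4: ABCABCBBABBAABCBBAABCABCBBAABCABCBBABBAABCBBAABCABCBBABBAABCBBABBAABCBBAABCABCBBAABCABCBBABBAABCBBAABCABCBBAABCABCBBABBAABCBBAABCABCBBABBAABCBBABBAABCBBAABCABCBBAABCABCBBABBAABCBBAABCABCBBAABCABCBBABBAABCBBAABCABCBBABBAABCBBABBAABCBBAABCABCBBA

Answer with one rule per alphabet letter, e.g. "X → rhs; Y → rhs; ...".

  step 0 ⇒ step 1: CCA ⇒ BBA·BBA·BBA
    A ↦ BBA
    C ↦ BBA
    B ↦ ABC  (constrained at step 1)

A->BBA, B->ABC, C->BBA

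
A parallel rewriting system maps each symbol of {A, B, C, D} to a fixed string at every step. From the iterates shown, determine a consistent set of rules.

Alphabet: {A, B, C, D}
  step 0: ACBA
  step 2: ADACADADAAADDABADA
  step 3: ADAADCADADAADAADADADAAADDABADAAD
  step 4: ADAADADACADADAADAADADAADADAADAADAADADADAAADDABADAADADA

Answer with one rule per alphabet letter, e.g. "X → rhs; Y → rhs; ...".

A->AD, B->DAB, C->CAD, D->A

  step 3 ⇒ step 4: ADAADCADADAADAADADADAAADDABADAAD ⇒ AD·A·AD·AD·A·CAD·AD·A·AD·A·AD·AD·A·AD·AD·A·AD·A·AD·A·AD·AD·AD·A·A·AD·DAB·AD·A·AD·AD·A
    A ↦ AD
    B ↦ DAB
    C ↦ CAD
    D ↦ A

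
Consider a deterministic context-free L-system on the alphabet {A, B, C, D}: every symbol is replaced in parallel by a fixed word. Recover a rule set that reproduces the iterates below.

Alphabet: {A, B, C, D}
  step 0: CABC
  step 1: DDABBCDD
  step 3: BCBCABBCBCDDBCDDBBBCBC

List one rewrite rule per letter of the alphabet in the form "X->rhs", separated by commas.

  step 0 ⇒ step 1: CABC ⇒ DD·AB·BC·DD
    A ↦ AB
    B ↦ BC
    C ↦ DD
    D ↦ B  (constrained at step 1)

A->AB, B->BC, C->DD, D->B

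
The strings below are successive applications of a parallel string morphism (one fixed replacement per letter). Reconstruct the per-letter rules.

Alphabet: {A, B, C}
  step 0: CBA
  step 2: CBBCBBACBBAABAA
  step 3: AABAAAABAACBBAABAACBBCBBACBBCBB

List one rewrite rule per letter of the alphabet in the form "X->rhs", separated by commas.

A->CBB, B->A, C->AAB

  step 2 ⇒ step 3: CBBCBBACBBAABAA ⇒ AAB·A·A·AAB·A·A·CBB·AAB·A·A·CBB·CBB·A·CBB·CBB
    A ↦ CBB
    B ↦ A
    C ↦ AAB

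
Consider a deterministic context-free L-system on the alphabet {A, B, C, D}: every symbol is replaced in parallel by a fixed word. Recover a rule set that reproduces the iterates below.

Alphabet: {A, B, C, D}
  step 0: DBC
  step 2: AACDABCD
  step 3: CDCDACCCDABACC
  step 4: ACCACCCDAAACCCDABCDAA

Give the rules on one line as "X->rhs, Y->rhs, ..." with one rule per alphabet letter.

A->CD, B->AB, C->A, D->CC

  step 3 ⇒ step 4: CDCDACCCDABACC ⇒ A·CC·A·CC·CD·A·A·A·CC·CD·AB·CD·A·A
    A ↦ CD
    B ↦ AB
    C ↦ A
    D ↦ CC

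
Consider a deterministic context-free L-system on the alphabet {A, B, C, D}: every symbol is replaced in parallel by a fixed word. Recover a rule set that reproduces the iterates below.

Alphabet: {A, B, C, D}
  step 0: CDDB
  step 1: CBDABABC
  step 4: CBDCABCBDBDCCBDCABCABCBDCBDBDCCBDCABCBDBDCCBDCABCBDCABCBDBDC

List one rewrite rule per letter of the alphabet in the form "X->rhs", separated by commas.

  step 0 ⇒ step 1: CDDB ⇒ CBD·AB·AB·C
    B ↦ C
    C ↦ CBD
    D ↦ AB
    A ↦ BD  (constrained at step 1)

A->BD, B->C, C->CBD, D->AB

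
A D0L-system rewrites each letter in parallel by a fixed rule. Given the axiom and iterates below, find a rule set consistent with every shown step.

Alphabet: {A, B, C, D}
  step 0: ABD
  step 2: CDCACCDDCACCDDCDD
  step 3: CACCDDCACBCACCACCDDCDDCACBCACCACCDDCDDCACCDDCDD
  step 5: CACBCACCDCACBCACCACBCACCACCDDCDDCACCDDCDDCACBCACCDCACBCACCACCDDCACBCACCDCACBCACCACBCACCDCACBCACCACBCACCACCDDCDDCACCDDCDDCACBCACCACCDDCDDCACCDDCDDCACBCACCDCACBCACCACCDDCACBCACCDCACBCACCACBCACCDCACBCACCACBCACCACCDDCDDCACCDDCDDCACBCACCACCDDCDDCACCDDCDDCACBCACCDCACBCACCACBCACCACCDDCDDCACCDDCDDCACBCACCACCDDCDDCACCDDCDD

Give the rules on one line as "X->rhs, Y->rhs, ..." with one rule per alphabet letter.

A->B, B->CD, C->CAC, D->CDD

  step 2 ⇒ step 3: CDCACCDDCACCDDCDD ⇒ CAC·CDD·CAC·B·CAC·CAC·CDD·CDD·CAC·B·CAC·CAC·CDD·CDD·CAC·CDD·CDD
    A ↦ B
    C ↦ CAC
    D ↦ CDD
    B ↦ CD  (constrained at step 0)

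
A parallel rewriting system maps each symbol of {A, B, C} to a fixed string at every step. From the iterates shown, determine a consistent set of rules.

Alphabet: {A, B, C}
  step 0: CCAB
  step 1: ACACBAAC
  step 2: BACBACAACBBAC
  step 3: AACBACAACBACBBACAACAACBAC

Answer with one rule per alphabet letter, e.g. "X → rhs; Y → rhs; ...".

A->B, B->AAC, C->AC

  step 2 ⇒ step 3: BACBACAACBBAC ⇒ AAC·B·AC·AAC·B·AC·B·B·AC·AAC·AAC·B·AC
    A ↦ B
    B ↦ AAC
    C ↦ AC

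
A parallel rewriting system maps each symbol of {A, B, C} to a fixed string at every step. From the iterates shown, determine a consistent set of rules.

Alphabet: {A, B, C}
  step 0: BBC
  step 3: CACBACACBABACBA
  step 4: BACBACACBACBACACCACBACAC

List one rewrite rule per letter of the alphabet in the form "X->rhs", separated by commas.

A->C, B->CA, C->BA

  step 3 ⇒ step 4: CACBACACBABACBA ⇒ BA·C·BA·CA·C·BA·C·BA·CA·C·CA·C·BA·CA·C
    A ↦ C
    B ↦ CA
    C ↦ BA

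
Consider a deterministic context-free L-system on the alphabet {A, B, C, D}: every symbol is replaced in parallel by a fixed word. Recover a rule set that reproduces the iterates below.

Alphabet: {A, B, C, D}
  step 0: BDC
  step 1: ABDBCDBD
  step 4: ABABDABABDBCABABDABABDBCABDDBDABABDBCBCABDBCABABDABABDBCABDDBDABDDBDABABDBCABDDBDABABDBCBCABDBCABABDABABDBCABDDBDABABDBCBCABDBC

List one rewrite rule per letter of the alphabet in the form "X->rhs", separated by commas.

A->AB, B->ABD, C->DBD, D->BC

  step 0 ⇒ step 1: BDC ⇒ ABD·BC·DBD
    B ↦ ABD
    C ↦ DBD
    D ↦ BC
    A ↦ AB  (constrained at step 1)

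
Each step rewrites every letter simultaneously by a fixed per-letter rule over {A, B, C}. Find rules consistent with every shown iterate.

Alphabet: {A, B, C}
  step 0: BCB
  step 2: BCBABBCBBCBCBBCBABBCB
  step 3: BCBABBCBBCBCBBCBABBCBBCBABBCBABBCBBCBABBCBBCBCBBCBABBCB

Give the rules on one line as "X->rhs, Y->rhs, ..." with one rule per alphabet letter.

  step 2 ⇒ step 3: BCBABBCBBCBCBBCBABBCB ⇒ BCB·AB·BCB·BC·BCB·BCB·AB·BCB·BCB·AB·BCB·AB·BCB·BCB·AB·BCB·BC·BCB·BCB·AB·BCB
    A ↦ BC
    B ↦ BCB
    C ↦ AB

A->BC, B->BCB, C->AB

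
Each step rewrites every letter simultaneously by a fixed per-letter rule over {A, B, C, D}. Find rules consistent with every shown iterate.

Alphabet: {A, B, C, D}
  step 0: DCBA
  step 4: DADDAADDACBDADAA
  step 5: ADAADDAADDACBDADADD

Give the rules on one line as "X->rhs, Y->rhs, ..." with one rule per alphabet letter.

A->D, B->CBD, C->DA, D->A

  step 4 ⇒ step 5: DADDAADDACBDADAA ⇒ A·D·A·A·D·D·A·A·D·DA·CBD·A·D·A·D·D
    A ↦ D
    B ↦ CBD
    C ↦ DA
    D ↦ A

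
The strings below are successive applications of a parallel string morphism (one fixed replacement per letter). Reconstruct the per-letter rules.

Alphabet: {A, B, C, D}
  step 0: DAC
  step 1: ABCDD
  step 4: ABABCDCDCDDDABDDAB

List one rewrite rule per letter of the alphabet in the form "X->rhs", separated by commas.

A->C, B->D, C->DD, D->AB

  step 0 ⇒ step 1: DAC ⇒ AB·C·DD
    A ↦ C
    C ↦ DD
    D ↦ AB
    B ↦ D  (constrained at step 1)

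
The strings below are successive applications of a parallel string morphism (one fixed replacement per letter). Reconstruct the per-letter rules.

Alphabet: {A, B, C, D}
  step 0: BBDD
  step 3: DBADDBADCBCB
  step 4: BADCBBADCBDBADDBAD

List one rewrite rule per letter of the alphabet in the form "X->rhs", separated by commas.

A->C, B->AD, C->DB, D->B

  step 3 ⇒ step 4: DBADDBADCBCB ⇒ B·AD·C·B·B·AD·C·B·DB·AD·DB·AD
    A ↦ C
    B ↦ AD
    C ↦ DB
    D ↦ B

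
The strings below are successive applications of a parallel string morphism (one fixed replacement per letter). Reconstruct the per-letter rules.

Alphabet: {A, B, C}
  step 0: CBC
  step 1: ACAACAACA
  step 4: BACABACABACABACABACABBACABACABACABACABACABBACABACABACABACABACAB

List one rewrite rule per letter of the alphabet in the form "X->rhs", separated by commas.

  step 0 ⇒ step 1: CBC ⇒ ACA·ACA·ACA
    B ↦ ACA
    C ↦ ACA
    A ↦ B  (constrained at step 1)

A->B, B->ACA, C->ACA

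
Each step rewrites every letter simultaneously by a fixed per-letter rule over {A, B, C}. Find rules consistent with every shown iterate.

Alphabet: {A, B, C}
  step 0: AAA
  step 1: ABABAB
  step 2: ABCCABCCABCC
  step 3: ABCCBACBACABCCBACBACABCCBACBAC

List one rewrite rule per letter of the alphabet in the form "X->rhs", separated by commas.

  step 2 ⇒ step 3: ABCCABCCABCC ⇒ AB·CC·BAC·BAC·AB·CC·BAC·BAC·AB·CC·BAC·BAC
    A ↦ AB
    B ↦ CC
    C ↦ BAC

A->AB, B->CC, C->BAC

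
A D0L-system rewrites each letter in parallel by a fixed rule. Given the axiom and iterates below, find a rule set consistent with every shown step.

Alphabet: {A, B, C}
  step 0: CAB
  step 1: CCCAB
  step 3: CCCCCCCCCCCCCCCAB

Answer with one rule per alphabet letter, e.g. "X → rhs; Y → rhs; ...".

A->C, B->AB, C->CC

  step 0 ⇒ step 1: CAB ⇒ CC·C·AB
    A ↦ C
    B ↦ AB
    C ↦ CC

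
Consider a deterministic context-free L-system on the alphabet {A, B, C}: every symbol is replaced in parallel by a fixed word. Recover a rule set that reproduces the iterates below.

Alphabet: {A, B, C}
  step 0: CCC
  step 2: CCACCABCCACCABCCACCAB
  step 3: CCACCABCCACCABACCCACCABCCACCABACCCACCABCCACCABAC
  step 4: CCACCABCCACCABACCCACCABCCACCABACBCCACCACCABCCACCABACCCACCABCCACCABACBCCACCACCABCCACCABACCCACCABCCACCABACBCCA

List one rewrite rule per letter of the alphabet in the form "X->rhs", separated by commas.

  step 3 ⇒ step 4: CCACCABCCACCABACCCACCABCCACCABACCCACCABCCACCABAC ⇒ CCA·CCA·B·CCA·CCA·B·AC·CCA·CCA·B·CCA·CCA·B·AC·B·CCA·CCA·CCA·B·CCA·CCA·B·AC·CCA·CCA·B·CCA·CCA·B·AC·B·CCA·CCA·CCA·B·CCA·CCA·B·AC·CCA·CCA·B·CCA·CCA·B·AC·B·CCA
    A ↦ B
    B ↦ AC
    C ↦ CCA

A->B, B->AC, C->CCA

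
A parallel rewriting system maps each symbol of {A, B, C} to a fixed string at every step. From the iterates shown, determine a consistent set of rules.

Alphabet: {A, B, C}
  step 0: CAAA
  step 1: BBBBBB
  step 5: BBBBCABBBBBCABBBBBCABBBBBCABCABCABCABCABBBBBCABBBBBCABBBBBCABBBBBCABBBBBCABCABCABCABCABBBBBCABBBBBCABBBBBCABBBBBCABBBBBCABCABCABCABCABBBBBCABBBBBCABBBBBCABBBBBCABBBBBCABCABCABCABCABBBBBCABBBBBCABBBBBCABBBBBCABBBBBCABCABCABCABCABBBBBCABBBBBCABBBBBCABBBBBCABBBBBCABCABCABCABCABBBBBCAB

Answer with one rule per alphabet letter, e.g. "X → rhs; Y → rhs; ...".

A->B, B->CAB, C->BBB

  step 0 ⇒ step 1: CAAA ⇒ BBB·B·B·B
    A ↦ B
    C ↦ BBB
    B ↦ CAB  (constrained at step 1)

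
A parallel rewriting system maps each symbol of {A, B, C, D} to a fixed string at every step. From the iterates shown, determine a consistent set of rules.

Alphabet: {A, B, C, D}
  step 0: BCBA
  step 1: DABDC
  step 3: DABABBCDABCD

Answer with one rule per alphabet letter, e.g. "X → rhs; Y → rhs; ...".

A->C, B->D, C->AB, D->BC

  step 0 ⇒ step 1: BCBA ⇒ D·AB·D·C
    A ↦ C
    B ↦ D
    C ↦ AB
    D ↦ BC  (constrained at step 1)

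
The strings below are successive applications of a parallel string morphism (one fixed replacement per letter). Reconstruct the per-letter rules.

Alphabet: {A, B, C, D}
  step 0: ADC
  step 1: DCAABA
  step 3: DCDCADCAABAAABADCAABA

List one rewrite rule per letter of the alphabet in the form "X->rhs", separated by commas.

  step 0 ⇒ step 1: ADC ⇒ DC·AA·BA
    A ↦ DC
    C ↦ BA
    D ↦ AA
    B ↦ A  (constrained at step 1)

A->DC, B->A, C->BA, D->AA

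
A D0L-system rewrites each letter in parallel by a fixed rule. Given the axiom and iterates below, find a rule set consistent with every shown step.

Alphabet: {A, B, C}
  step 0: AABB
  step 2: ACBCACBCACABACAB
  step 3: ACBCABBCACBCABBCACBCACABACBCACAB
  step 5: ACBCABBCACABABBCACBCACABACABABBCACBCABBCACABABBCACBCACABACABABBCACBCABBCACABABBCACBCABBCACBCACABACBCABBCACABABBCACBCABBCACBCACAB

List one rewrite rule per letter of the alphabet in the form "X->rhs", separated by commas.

A->AC, B->AB, C->BC

  step 2 ⇒ step 3: ACBCACBCACABACAB ⇒ AC·BC·AB·BC·AC·BC·AB·BC·AC·BC·AC·AB·AC·BC·AC·AB
    A ↦ AC
    B ↦ AB
    C ↦ BC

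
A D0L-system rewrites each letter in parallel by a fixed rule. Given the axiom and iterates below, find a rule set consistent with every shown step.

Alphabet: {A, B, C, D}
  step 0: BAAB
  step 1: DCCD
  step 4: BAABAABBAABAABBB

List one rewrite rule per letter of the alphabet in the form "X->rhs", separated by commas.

A->C, B->D, C->AAB, D->B

  step 0 ⇒ step 1: BAAB ⇒ D·C·C·D
    A ↦ C
    B ↦ D
    C ↦ AAB  (constrained at step 1)
    D ↦ B  (constrained at step 1)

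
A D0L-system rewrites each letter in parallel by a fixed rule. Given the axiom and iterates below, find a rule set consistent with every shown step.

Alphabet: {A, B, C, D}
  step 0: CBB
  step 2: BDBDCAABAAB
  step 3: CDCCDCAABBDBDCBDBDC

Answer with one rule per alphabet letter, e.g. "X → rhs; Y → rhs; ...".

A->BD, B->C, C->AAB, D->DC

  step 2 ⇒ step 3: BDBDCAABAAB ⇒ C·DC·C·DC·AAB·BD·BD·C·BD·BD·C
    A ↦ BD
    B ↦ C
    C ↦ AAB
    D ↦ DC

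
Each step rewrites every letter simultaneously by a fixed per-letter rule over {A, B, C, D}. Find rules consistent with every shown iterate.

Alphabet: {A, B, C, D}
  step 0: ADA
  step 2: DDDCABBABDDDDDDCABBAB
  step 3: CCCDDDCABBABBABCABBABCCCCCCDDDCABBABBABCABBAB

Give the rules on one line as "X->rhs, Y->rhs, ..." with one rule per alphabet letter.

A->CAB, B->BAB, C->DDD, D->C

  step 2 ⇒ step 3: DDDCABBABDDDDDDCABBAB ⇒ C·C·C·DDD·CAB·BAB·BAB·CAB·BAB·C·C·C·C·C·C·DDD·CAB·BAB·BAB·CAB·BAB
    A ↦ CAB
    B ↦ BAB
    C ↦ DDD
    D ↦ C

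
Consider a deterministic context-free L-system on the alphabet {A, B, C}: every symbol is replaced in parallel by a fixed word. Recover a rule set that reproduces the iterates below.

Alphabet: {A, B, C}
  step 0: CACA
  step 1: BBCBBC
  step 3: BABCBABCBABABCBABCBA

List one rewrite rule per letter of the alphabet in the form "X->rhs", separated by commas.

A->BC, B->BA, C->B

  step 0 ⇒ step 1: CACA ⇒ B·BC·B·BC
    A ↦ BC
    C ↦ B
    B ↦ BA  (constrained at step 1)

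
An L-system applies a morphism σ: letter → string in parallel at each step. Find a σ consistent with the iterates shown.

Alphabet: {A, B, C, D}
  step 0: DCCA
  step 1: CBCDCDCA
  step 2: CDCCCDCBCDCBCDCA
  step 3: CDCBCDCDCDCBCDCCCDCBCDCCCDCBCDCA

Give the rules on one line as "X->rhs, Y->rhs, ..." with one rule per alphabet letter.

A->CA, B->CC, C->CD, D->CB

  step 2 ⇒ step 3: CDCCCDCBCDCBCDCA ⇒ CD·CB·CD·CD·CD·CB·CD·CC·CD·CB·CD·CC·CD·CB·CD·CA
    A ↦ CA
    B ↦ CC
    C ↦ CD
    D ↦ CB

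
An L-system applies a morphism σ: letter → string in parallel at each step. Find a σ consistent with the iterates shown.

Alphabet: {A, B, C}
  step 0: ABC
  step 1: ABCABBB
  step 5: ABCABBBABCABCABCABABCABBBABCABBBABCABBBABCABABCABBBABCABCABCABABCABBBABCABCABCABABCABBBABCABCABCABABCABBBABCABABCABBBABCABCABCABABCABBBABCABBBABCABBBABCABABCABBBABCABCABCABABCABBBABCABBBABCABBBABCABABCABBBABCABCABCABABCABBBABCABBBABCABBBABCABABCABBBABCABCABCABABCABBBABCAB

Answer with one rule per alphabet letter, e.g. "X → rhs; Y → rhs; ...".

  step 0 ⇒ step 1: ABC ⇒ AB·CAB·BB
    A ↦ AB
    B ↦ CAB
    C ↦ BB

A->AB, B->CAB, C->BB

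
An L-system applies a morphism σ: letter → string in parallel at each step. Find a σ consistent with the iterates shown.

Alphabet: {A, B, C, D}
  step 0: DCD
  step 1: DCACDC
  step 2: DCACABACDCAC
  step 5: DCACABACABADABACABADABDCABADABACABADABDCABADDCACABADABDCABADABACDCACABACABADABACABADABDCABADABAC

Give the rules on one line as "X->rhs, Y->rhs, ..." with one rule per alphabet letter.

A->AB, B->AD, C->AC, D->DC

  step 1 ⇒ step 2: DCACDC ⇒ DC·AC·AB·AC·DC·AC
    A ↦ AB
    C ↦ AC
    D ↦ DC
    B ↦ AD  (constrained at step 2)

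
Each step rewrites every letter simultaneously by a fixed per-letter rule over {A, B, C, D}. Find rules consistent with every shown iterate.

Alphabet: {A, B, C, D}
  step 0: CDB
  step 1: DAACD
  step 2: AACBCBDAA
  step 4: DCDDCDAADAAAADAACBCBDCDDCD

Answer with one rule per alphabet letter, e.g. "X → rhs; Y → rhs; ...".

A->CB, B->CD, C->D, D->AA

  step 1 ⇒ step 2: DAACD ⇒ AA·CB·CB·D·AA
    A ↦ CB
    C ↦ D
    D ↦ AA
  step 0 ⇒ step 1: CDB ⇒ D·AA·CD
    B ↦ CD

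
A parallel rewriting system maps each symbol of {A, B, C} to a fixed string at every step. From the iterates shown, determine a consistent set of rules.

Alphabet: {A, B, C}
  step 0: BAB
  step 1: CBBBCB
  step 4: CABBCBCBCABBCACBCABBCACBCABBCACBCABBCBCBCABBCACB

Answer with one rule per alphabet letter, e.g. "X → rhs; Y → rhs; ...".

  step 0 ⇒ step 1: BAB ⇒ CB·BB·CB
    A ↦ BB
    B ↦ CB
    C ↦ CA  (constrained at step 1)

A->BB, B->CB, C->CA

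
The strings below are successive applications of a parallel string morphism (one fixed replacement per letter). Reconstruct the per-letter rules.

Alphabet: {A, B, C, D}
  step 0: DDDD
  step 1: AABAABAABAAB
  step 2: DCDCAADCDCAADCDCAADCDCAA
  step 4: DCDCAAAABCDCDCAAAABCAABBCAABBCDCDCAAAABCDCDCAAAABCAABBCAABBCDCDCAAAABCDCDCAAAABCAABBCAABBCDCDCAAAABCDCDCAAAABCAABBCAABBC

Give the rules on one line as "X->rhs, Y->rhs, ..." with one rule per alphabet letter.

  step 1 ⇒ step 2: AABAABAABAAB ⇒ DC·DC·AA·DC·DC·AA·DC·DC·AA·DC·DC·AA
    A ↦ DC
    B ↦ AA
    C ↦ BC  (constrained at step 2)
  step 0 ⇒ step 1: DDDD ⇒ AAB·AAB·AAB·AAB
    D ↦ AAB

A->DC, B->AA, C->BC, D->AAB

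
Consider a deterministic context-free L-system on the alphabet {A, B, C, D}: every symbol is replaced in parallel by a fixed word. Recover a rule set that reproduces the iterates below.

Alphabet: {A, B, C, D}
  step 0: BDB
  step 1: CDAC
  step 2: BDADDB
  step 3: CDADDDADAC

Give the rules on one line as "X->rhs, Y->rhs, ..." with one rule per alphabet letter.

A->DD, B->C, C->B, D->DA

  step 2 ⇒ step 3: BDADDB ⇒ C·DA·DD·DA·DA·C
    A ↦ DD
    B ↦ C
    D ↦ DA
  step 1 ⇒ step 2: CDAC ⇒ B·DA·DD·B
    C ↦ B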